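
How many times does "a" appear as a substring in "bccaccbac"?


Searching for "a" in "bccaccbac"
Scanning each position:
  Position 0: "b" => no
  Position 1: "c" => no
  Position 2: "c" => no
  Position 3: "a" => MATCH
  Position 4: "c" => no
  Position 5: "c" => no
  Position 6: "b" => no
  Position 7: "a" => MATCH
  Position 8: "c" => no
Total occurrences: 2

2


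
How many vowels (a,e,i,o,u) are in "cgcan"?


Input: cgcan
Checking each character:
  'c' at position 0: consonant
  'g' at position 1: consonant
  'c' at position 2: consonant
  'a' at position 3: vowel (running total: 1)
  'n' at position 4: consonant
Total vowels: 1

1


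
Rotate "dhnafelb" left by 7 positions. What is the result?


Input: "dhnafelb", rotate left by 7
First 7 characters: "dhnafel"
Remaining characters: "b"
Concatenate remaining + first: "b" + "dhnafel" = "bdhnafel"

bdhnafel


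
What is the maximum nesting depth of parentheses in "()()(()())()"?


Input: "()()(()())()"
Tracking depth:
  Position 0 '(': depth becomes 1
  Position 1 ')': depth becomes 0
  Position 2 '(': depth becomes 1
  Position 3 ')': depth becomes 0
  Position 4 '(': depth becomes 1
  Position 5 '(': depth becomes 2
  Position 6 ')': depth becomes 1
  Position 7 '(': depth becomes 2
  Position 8 ')': depth becomes 1
  Position 9 ')': depth becomes 0
  Position 10 '(': depth becomes 1
  Position 11 ')': depth becomes 0
Maximum depth reached: 2

2


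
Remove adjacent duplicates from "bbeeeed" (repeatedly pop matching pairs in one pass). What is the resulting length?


Input: bbeeeed
Stack-based adjacent duplicate removal:
  Read 'b': push. Stack: b
  Read 'b': matches stack top 'b' => pop. Stack: (empty)
  Read 'e': push. Stack: e
  Read 'e': matches stack top 'e' => pop. Stack: (empty)
  Read 'e': push. Stack: e
  Read 'e': matches stack top 'e' => pop. Stack: (empty)
  Read 'd': push. Stack: d
Final stack: "d" (length 1)

1


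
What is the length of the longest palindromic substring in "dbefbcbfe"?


Input: "dbefbcbfe"
Checking substrings for palindromes:
  [2:9] "efbcbfe" (len 7) => palindrome
  [3:8] "fbcbf" (len 5) => palindrome
  [4:7] "bcb" (len 3) => palindrome
Longest palindromic substring: "efbcbfe" with length 7

7


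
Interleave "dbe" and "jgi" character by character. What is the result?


Interleaving "dbe" and "jgi":
  Position 0: 'd' from first, 'j' from second => "dj"
  Position 1: 'b' from first, 'g' from second => "bg"
  Position 2: 'e' from first, 'i' from second => "ei"
Result: djbgei

djbgei


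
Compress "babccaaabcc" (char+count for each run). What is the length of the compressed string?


Input: babccaaabcc
Runs:
  'b' x 1 => "b1"
  'a' x 1 => "a1"
  'b' x 1 => "b1"
  'c' x 2 => "c2"
  'a' x 3 => "a3"
  'b' x 1 => "b1"
  'c' x 2 => "c2"
Compressed: "b1a1b1c2a3b1c2"
Compressed length: 14

14


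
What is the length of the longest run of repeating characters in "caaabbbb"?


Input: "caaabbbb"
Scanning for longest run:
  Position 1 ('a'): new char, reset run to 1
  Position 2 ('a'): continues run of 'a', length=2
  Position 3 ('a'): continues run of 'a', length=3
  Position 4 ('b'): new char, reset run to 1
  Position 5 ('b'): continues run of 'b', length=2
  Position 6 ('b'): continues run of 'b', length=3
  Position 7 ('b'): continues run of 'b', length=4
Longest run: 'b' with length 4

4


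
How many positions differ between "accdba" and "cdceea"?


Comparing "accdba" and "cdceea" position by position:
  Position 0: 'a' vs 'c' => DIFFER
  Position 1: 'c' vs 'd' => DIFFER
  Position 2: 'c' vs 'c' => same
  Position 3: 'd' vs 'e' => DIFFER
  Position 4: 'b' vs 'e' => DIFFER
  Position 5: 'a' vs 'a' => same
Positions that differ: 4

4


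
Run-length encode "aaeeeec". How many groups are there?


Input: aaeeeec
Scanning for consecutive runs:
  Group 1: 'a' x 2 (positions 0-1)
  Group 2: 'e' x 4 (positions 2-5)
  Group 3: 'c' x 1 (positions 6-6)
Total groups: 3

3


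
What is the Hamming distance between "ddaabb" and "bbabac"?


Comparing "ddaabb" and "bbabac" position by position:
  Position 0: 'd' vs 'b' => differ
  Position 1: 'd' vs 'b' => differ
  Position 2: 'a' vs 'a' => same
  Position 3: 'a' vs 'b' => differ
  Position 4: 'b' vs 'a' => differ
  Position 5: 'b' vs 'c' => differ
Total differences (Hamming distance): 5

5


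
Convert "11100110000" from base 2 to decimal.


Input: "11100110000" in base 2
Positional expansion:
  Digit '1' (value 1) x 2^10 = 1024
  Digit '1' (value 1) x 2^9 = 512
  Digit '1' (value 1) x 2^8 = 256
  Digit '0' (value 0) x 2^7 = 0
  Digit '0' (value 0) x 2^6 = 0
  Digit '1' (value 1) x 2^5 = 32
  Digit '1' (value 1) x 2^4 = 16
  Digit '0' (value 0) x 2^3 = 0
  Digit '0' (value 0) x 2^2 = 0
  Digit '0' (value 0) x 2^1 = 0
  Digit '0' (value 0) x 2^0 = 0
Sum = 1840

1840


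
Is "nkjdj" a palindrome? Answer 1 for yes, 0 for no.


Input: nkjdj
Reversed: jdjkn
  Compare pos 0 ('n') with pos 4 ('j'): MISMATCH
  Compare pos 1 ('k') with pos 3 ('d'): MISMATCH
Result: not a palindrome

0


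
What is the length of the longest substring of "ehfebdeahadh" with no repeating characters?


Input: "ehfebdeahadh"
Sliding window (track last position of each char):
  Position 0 ('e'): window [0,0] length 1 -- new best
  Position 1 ('h'): window [0,1] length 2 -- new best
  Position 2 ('f'): window [0,2] length 3 -- new best
  Position 3 ('e'): repeat (last at 0), move window start to 1
  Position 3 ('e'): window [1,3] length 3
  Position 4 ('b'): window [1,4] length 4 -- new best
  Position 5 ('d'): window [1,5] length 5 -- new best
  Position 6 ('e'): repeat (last at 3), move window start to 4
  Position 6 ('e'): window [4,6] length 3
  Position 7 ('a'): window [4,7] length 4
  Position 8 ('h'): window [4,8] length 5
  Position 9 ('a'): repeat (last at 7), move window start to 8
  Position 9 ('a'): window [8,9] length 2
  Position 10 ('d'): window [8,10] length 3
  Position 11 ('h'): repeat (last at 8), move window start to 9
  Position 11 ('h'): window [9,11] length 3
Longest substring with no repeats: "hfebd" with length 5

5


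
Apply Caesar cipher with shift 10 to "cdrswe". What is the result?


Caesar cipher: shift "cdrswe" by 10
  'c' (pos 2) + 10 = pos 12 = 'm'
  'd' (pos 3) + 10 = pos 13 = 'n'
  'r' (pos 17) + 10 = pos 1 = 'b'
  's' (pos 18) + 10 = pos 2 = 'c'
  'w' (pos 22) + 10 = pos 6 = 'g'
  'e' (pos 4) + 10 = pos 14 = 'o'
Result: mnbcgo

mnbcgo


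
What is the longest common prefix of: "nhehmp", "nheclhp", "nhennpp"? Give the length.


Words: nhehmp, nheclhp, nhennpp
  Position 0: all 'n' => match
  Position 1: all 'h' => match
  Position 2: all 'e' => match
  Position 3: ('h', 'c', 'n') => mismatch, stop
LCP = "nhe" (length 3)

3


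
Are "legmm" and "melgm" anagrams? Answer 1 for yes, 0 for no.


Strings: "legmm", "melgm"
Sorted first:  eglmm
Sorted second: eglmm
Sorted forms match => anagrams

1


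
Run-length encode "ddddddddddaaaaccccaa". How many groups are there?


Input: ddddddddddaaaaccccaa
Scanning for consecutive runs:
  Group 1: 'd' x 10 (positions 0-9)
  Group 2: 'a' x 4 (positions 10-13)
  Group 3: 'c' x 4 (positions 14-17)
  Group 4: 'a' x 2 (positions 18-19)
Total groups: 4

4


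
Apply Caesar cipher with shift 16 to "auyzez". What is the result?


Caesar cipher: shift "auyzez" by 16
  'a' (pos 0) + 16 = pos 16 = 'q'
  'u' (pos 20) + 16 = pos 10 = 'k'
  'y' (pos 24) + 16 = pos 14 = 'o'
  'z' (pos 25) + 16 = pos 15 = 'p'
  'e' (pos 4) + 16 = pos 20 = 'u'
  'z' (pos 25) + 16 = pos 15 = 'p'
Result: qkopup

qkopup


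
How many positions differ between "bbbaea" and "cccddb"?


Comparing "bbbaea" and "cccddb" position by position:
  Position 0: 'b' vs 'c' => DIFFER
  Position 1: 'b' vs 'c' => DIFFER
  Position 2: 'b' vs 'c' => DIFFER
  Position 3: 'a' vs 'd' => DIFFER
  Position 4: 'e' vs 'd' => DIFFER
  Position 5: 'a' vs 'b' => DIFFER
Positions that differ: 6

6


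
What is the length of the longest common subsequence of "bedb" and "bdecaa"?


LCS of "bedb" and "bdecaa"
DP table:
           b    d    e    c    a    a
      0    0    0    0    0    0    0
  b   0    1    1    1    1    1    1
  e   0    1    1    2    2    2    2
  d   0    1    2    2    2    2    2
  b   0    1    2    2    2    2    2
LCS length = dp[4][6] = 2

2


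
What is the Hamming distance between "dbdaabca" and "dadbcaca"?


Comparing "dbdaabca" and "dadbcaca" position by position:
  Position 0: 'd' vs 'd' => same
  Position 1: 'b' vs 'a' => differ
  Position 2: 'd' vs 'd' => same
  Position 3: 'a' vs 'b' => differ
  Position 4: 'a' vs 'c' => differ
  Position 5: 'b' vs 'a' => differ
  Position 6: 'c' vs 'c' => same
  Position 7: 'a' vs 'a' => same
Total differences (Hamming distance): 4

4


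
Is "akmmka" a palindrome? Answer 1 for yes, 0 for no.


Input: akmmka
Reversed: akmmka
  Compare pos 0 ('a') with pos 5 ('a'): match
  Compare pos 1 ('k') with pos 4 ('k'): match
  Compare pos 2 ('m') with pos 3 ('m'): match
Result: palindrome

1


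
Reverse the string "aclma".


Input: aclma
Reading characters right to left:
  Position 4: 'a'
  Position 3: 'm'
  Position 2: 'l'
  Position 1: 'c'
  Position 0: 'a'
Reversed: amlca

amlca


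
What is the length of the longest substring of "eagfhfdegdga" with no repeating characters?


Input: "eagfhfdegdga"
Sliding window (track last position of each char):
  Position 0 ('e'): window [0,0] length 1 -- new best
  Position 1 ('a'): window [0,1] length 2 -- new best
  Position 2 ('g'): window [0,2] length 3 -- new best
  Position 3 ('f'): window [0,3] length 4 -- new best
  Position 4 ('h'): window [0,4] length 5 -- new best
  Position 5 ('f'): repeat (last at 3), move window start to 4
  Position 5 ('f'): window [4,5] length 2
  Position 6 ('d'): window [4,6] length 3
  Position 7 ('e'): window [4,7] length 4
  Position 8 ('g'): window [4,8] length 5
  Position 9 ('d'): repeat (last at 6), move window start to 7
  Position 9 ('d'): window [7,9] length 3
  Position 10 ('g'): repeat (last at 8), move window start to 9
  Position 10 ('g'): window [9,10] length 2
  Position 11 ('a'): window [9,11] length 3
Longest substring with no repeats: "eagfh" with length 5

5


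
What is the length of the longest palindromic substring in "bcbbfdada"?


Input: "bcbbfdada"
Checking substrings for palindromes:
  [0:3] "bcb" (len 3) => palindrome
  [5:8] "dad" (len 3) => palindrome
  [6:9] "ada" (len 3) => palindrome
  [2:4] "bb" (len 2) => palindrome
Longest palindromic substring: "bcb" with length 3

3


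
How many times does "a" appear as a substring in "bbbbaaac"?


Searching for "a" in "bbbbaaac"
Scanning each position:
  Position 0: "b" => no
  Position 1: "b" => no
  Position 2: "b" => no
  Position 3: "b" => no
  Position 4: "a" => MATCH
  Position 5: "a" => MATCH
  Position 6: "a" => MATCH
  Position 7: "c" => no
Total occurrences: 3

3


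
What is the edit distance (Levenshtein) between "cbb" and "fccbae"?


Computing edit distance: "cbb" -> "fccbae"
DP table:
           f    c    c    b    a    e
      0    1    2    3    4    5    6
  c   1    1    1    2    3    4    5
  b   2    2    2    2    2    3    4
  b   3    3    3    3    2    3    4
Edit distance = dp[3][6] = 4

4


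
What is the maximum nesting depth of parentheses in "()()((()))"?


Input: "()()((()))"
Tracking depth:
  Position 0 '(': depth becomes 1
  Position 1 ')': depth becomes 0
  Position 2 '(': depth becomes 1
  Position 3 ')': depth becomes 0
  Position 4 '(': depth becomes 1
  Position 5 '(': depth becomes 2
  Position 6 '(': depth becomes 3
  Position 7 ')': depth becomes 2
  Position 8 ')': depth becomes 1
  Position 9 ')': depth becomes 0
Maximum depth reached: 3

3


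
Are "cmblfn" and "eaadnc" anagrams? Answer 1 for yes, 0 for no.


Strings: "cmblfn", "eaadnc"
Sorted first:  bcflmn
Sorted second: aacden
Differ at position 0: 'b' vs 'a' => not anagrams

0


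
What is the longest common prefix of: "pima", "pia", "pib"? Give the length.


Words: pima, pia, pib
  Position 0: all 'p' => match
  Position 1: all 'i' => match
  Position 2: ('m', 'a', 'b') => mismatch, stop
LCP = "pi" (length 2)

2


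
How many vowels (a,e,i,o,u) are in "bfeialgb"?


Input: bfeialgb
Checking each character:
  'b' at position 0: consonant
  'f' at position 1: consonant
  'e' at position 2: vowel (running total: 1)
  'i' at position 3: vowel (running total: 2)
  'a' at position 4: vowel (running total: 3)
  'l' at position 5: consonant
  'g' at position 6: consonant
  'b' at position 7: consonant
Total vowels: 3

3


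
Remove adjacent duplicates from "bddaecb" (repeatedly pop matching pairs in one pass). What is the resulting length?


Input: bddaecb
Stack-based adjacent duplicate removal:
  Read 'b': push. Stack: b
  Read 'd': push. Stack: bd
  Read 'd': matches stack top 'd' => pop. Stack: b
  Read 'a': push. Stack: ba
  Read 'e': push. Stack: bae
  Read 'c': push. Stack: baec
  Read 'b': push. Stack: baecb
Final stack: "baecb" (length 5)

5


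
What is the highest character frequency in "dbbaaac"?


Input: dbbaaac
Character counts:
  'a': 3
  'b': 2
  'c': 1
  'd': 1
Maximum frequency: 3

3


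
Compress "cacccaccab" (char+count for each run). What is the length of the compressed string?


Input: cacccaccab
Runs:
  'c' x 1 => "c1"
  'a' x 1 => "a1"
  'c' x 3 => "c3"
  'a' x 1 => "a1"
  'c' x 2 => "c2"
  'a' x 1 => "a1"
  'b' x 1 => "b1"
Compressed: "c1a1c3a1c2a1b1"
Compressed length: 14

14


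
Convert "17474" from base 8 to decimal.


Input: "17474" in base 8
Positional expansion:
  Digit '1' (value 1) x 8^4 = 4096
  Digit '7' (value 7) x 8^3 = 3584
  Digit '4' (value 4) x 8^2 = 256
  Digit '7' (value 7) x 8^1 = 56
  Digit '4' (value 4) x 8^0 = 4
Sum = 7996

7996


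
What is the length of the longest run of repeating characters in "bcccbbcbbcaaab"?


Input: "bcccbbcbbcaaab"
Scanning for longest run:
  Position 1 ('c'): new char, reset run to 1
  Position 2 ('c'): continues run of 'c', length=2
  Position 3 ('c'): continues run of 'c', length=3
  Position 4 ('b'): new char, reset run to 1
  Position 5 ('b'): continues run of 'b', length=2
  Position 6 ('c'): new char, reset run to 1
  Position 7 ('b'): new char, reset run to 1
  Position 8 ('b'): continues run of 'b', length=2
  Position 9 ('c'): new char, reset run to 1
  Position 10 ('a'): new char, reset run to 1
  Position 11 ('a'): continues run of 'a', length=2
  Position 12 ('a'): continues run of 'a', length=3
  Position 13 ('b'): new char, reset run to 1
Longest run: 'c' with length 3

3


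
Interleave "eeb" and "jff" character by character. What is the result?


Interleaving "eeb" and "jff":
  Position 0: 'e' from first, 'j' from second => "ej"
  Position 1: 'e' from first, 'f' from second => "ef"
  Position 2: 'b' from first, 'f' from second => "bf"
Result: ejefbf

ejefbf


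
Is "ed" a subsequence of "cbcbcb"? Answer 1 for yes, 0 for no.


Check if "ed" is a subsequence of "cbcbcb"
Greedy scan:
  Position 0 ('c'): no match needed
  Position 1 ('b'): no match needed
  Position 2 ('c'): no match needed
  Position 3 ('b'): no match needed
  Position 4 ('c'): no match needed
  Position 5 ('b'): no match needed
Only matched 0/2 characters => not a subsequence

0


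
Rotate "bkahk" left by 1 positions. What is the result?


Input: "bkahk", rotate left by 1
First 1 characters: "b"
Remaining characters: "kahk"
Concatenate remaining + first: "kahk" + "b" = "kahkb"

kahkb


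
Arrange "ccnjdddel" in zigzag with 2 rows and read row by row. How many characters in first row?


Zigzag "ccnjdddel" into 2 rows:
Placing characters:
  'c' => row 0
  'c' => row 1
  'n' => row 0
  'j' => row 1
  'd' => row 0
  'd' => row 1
  'd' => row 0
  'e' => row 1
  'l' => row 0
Rows:
  Row 0: "cnddl"
  Row 1: "cjde"
First row length: 5

5


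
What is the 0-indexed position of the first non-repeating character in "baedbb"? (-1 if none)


Input: baedbb
Character frequencies:
  'a': 1
  'b': 3
  'd': 1
  'e': 1
Scanning left to right for freq == 1:
  Position 0 ('b'): freq=3, skip
  Position 1 ('a'): unique! => answer = 1

1


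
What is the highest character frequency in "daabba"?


Input: daabba
Character counts:
  'a': 3
  'b': 2
  'd': 1
Maximum frequency: 3

3


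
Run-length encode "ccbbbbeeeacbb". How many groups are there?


Input: ccbbbbeeeacbb
Scanning for consecutive runs:
  Group 1: 'c' x 2 (positions 0-1)
  Group 2: 'b' x 4 (positions 2-5)
  Group 3: 'e' x 3 (positions 6-8)
  Group 4: 'a' x 1 (positions 9-9)
  Group 5: 'c' x 1 (positions 10-10)
  Group 6: 'b' x 2 (positions 11-12)
Total groups: 6

6


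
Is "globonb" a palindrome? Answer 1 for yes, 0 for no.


Input: globonb
Reversed: bnobolg
  Compare pos 0 ('g') with pos 6 ('b'): MISMATCH
  Compare pos 1 ('l') with pos 5 ('n'): MISMATCH
  Compare pos 2 ('o') with pos 4 ('o'): match
Result: not a palindrome

0


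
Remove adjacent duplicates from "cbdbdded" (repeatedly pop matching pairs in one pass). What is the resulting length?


Input: cbdbdded
Stack-based adjacent duplicate removal:
  Read 'c': push. Stack: c
  Read 'b': push. Stack: cb
  Read 'd': push. Stack: cbd
  Read 'b': push. Stack: cbdb
  Read 'd': push. Stack: cbdbd
  Read 'd': matches stack top 'd' => pop. Stack: cbdb
  Read 'e': push. Stack: cbdbe
  Read 'd': push. Stack: cbdbed
Final stack: "cbdbed" (length 6)

6


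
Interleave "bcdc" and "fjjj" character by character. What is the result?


Interleaving "bcdc" and "fjjj":
  Position 0: 'b' from first, 'f' from second => "bf"
  Position 1: 'c' from first, 'j' from second => "cj"
  Position 2: 'd' from first, 'j' from second => "dj"
  Position 3: 'c' from first, 'j' from second => "cj"
Result: bfcjdjcj

bfcjdjcj


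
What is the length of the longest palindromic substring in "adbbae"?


Input: "adbbae"
Checking substrings for palindromes:
  [2:4] "bb" (len 2) => palindrome
Longest palindromic substring: "bb" with length 2

2


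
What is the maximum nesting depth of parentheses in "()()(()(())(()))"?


Input: "()()(()(())(()))"
Tracking depth:
  Position 0 '(': depth becomes 1
  Position 1 ')': depth becomes 0
  Position 2 '(': depth becomes 1
  Position 3 ')': depth becomes 0
  Position 4 '(': depth becomes 1
  Position 5 '(': depth becomes 2
  Position 6 ')': depth becomes 1
  Position 7 '(': depth becomes 2
  Position 8 '(': depth becomes 3
  Position 9 ')': depth becomes 2
  Position 10 ')': depth becomes 1
  Position 11 '(': depth becomes 2
  Position 12 '(': depth becomes 3
  Position 13 ')': depth becomes 2
  Position 14 ')': depth becomes 1
  Position 15 ')': depth becomes 0
Maximum depth reached: 3

3


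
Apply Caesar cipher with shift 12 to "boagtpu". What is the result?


Caesar cipher: shift "boagtpu" by 12
  'b' (pos 1) + 12 = pos 13 = 'n'
  'o' (pos 14) + 12 = pos 0 = 'a'
  'a' (pos 0) + 12 = pos 12 = 'm'
  'g' (pos 6) + 12 = pos 18 = 's'
  't' (pos 19) + 12 = pos 5 = 'f'
  'p' (pos 15) + 12 = pos 1 = 'b'
  'u' (pos 20) + 12 = pos 6 = 'g'
Result: namsfbg

namsfbg


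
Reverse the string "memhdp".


Input: memhdp
Reading characters right to left:
  Position 5: 'p'
  Position 4: 'd'
  Position 3: 'h'
  Position 2: 'm'
  Position 1: 'e'
  Position 0: 'm'
Reversed: pdhmem

pdhmem


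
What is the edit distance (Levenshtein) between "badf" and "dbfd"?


Computing edit distance: "badf" -> "dbfd"
DP table:
           d    b    f    d
      0    1    2    3    4
  b   1    1    1    2    3
  a   2    2    2    2    3
  d   3    2    3    3    2
  f   4    3    3    3    3
Edit distance = dp[4][4] = 3

3


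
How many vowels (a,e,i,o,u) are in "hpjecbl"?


Input: hpjecbl
Checking each character:
  'h' at position 0: consonant
  'p' at position 1: consonant
  'j' at position 2: consonant
  'e' at position 3: vowel (running total: 1)
  'c' at position 4: consonant
  'b' at position 5: consonant
  'l' at position 6: consonant
Total vowels: 1

1


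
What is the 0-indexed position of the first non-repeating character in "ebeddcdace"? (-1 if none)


Input: ebeddcdace
Character frequencies:
  'a': 1
  'b': 1
  'c': 2
  'd': 3
  'e': 3
Scanning left to right for freq == 1:
  Position 0 ('e'): freq=3, skip
  Position 1 ('b'): unique! => answer = 1

1


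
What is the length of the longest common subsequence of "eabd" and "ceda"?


LCS of "eabd" and "ceda"
DP table:
           c    e    d    a
      0    0    0    0    0
  e   0    0    1    1    1
  a   0    0    1    1    2
  b   0    0    1    1    2
  d   0    0    1    2    2
LCS length = dp[4][4] = 2

2


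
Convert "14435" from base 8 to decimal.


Input: "14435" in base 8
Positional expansion:
  Digit '1' (value 1) x 8^4 = 4096
  Digit '4' (value 4) x 8^3 = 2048
  Digit '4' (value 4) x 8^2 = 256
  Digit '3' (value 3) x 8^1 = 24
  Digit '5' (value 5) x 8^0 = 5
Sum = 6429

6429


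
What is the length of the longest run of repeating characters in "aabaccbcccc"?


Input: "aabaccbcccc"
Scanning for longest run:
  Position 1 ('a'): continues run of 'a', length=2
  Position 2 ('b'): new char, reset run to 1
  Position 3 ('a'): new char, reset run to 1
  Position 4 ('c'): new char, reset run to 1
  Position 5 ('c'): continues run of 'c', length=2
  Position 6 ('b'): new char, reset run to 1
  Position 7 ('c'): new char, reset run to 1
  Position 8 ('c'): continues run of 'c', length=2
  Position 9 ('c'): continues run of 'c', length=3
  Position 10 ('c'): continues run of 'c', length=4
Longest run: 'c' with length 4

4


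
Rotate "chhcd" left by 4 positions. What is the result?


Input: "chhcd", rotate left by 4
First 4 characters: "chhc"
Remaining characters: "d"
Concatenate remaining + first: "d" + "chhc" = "dchhc"

dchhc


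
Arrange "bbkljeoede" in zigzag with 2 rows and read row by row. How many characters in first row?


Zigzag "bbkljeoede" into 2 rows:
Placing characters:
  'b' => row 0
  'b' => row 1
  'k' => row 0
  'l' => row 1
  'j' => row 0
  'e' => row 1
  'o' => row 0
  'e' => row 1
  'd' => row 0
  'e' => row 1
Rows:
  Row 0: "bkjod"
  Row 1: "bleee"
First row length: 5

5


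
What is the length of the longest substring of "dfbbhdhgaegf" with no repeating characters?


Input: "dfbbhdhgaegf"
Sliding window (track last position of each char):
  Position 0 ('d'): window [0,0] length 1 -- new best
  Position 1 ('f'): window [0,1] length 2 -- new best
  Position 2 ('b'): window [0,2] length 3 -- new best
  Position 3 ('b'): repeat (last at 2), move window start to 3
  Position 3 ('b'): window [3,3] length 1
  Position 4 ('h'): window [3,4] length 2
  Position 5 ('d'): window [3,5] length 3
  Position 6 ('h'): repeat (last at 4), move window start to 5
  Position 6 ('h'): window [5,6] length 2
  Position 7 ('g'): window [5,7] length 3
  Position 8 ('a'): window [5,8] length 4 -- new best
  Position 9 ('e'): window [5,9] length 5 -- new best
  Position 10 ('g'): repeat (last at 7), move window start to 8
  Position 10 ('g'): window [8,10] length 3
  Position 11 ('f'): window [8,11] length 4
Longest substring with no repeats: "dhgae" with length 5

5


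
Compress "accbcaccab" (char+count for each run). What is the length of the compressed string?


Input: accbcaccab
Runs:
  'a' x 1 => "a1"
  'c' x 2 => "c2"
  'b' x 1 => "b1"
  'c' x 1 => "c1"
  'a' x 1 => "a1"
  'c' x 2 => "c2"
  'a' x 1 => "a1"
  'b' x 1 => "b1"
Compressed: "a1c2b1c1a1c2a1b1"
Compressed length: 16

16


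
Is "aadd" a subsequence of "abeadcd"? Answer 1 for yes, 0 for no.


Check if "aadd" is a subsequence of "abeadcd"
Greedy scan:
  Position 0 ('a'): matches sub[0] = 'a'
  Position 1 ('b'): no match needed
  Position 2 ('e'): no match needed
  Position 3 ('a'): matches sub[1] = 'a'
  Position 4 ('d'): matches sub[2] = 'd'
  Position 5 ('c'): no match needed
  Position 6 ('d'): matches sub[3] = 'd'
All 4 characters matched => is a subsequence

1


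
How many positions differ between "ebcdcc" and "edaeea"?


Comparing "ebcdcc" and "edaeea" position by position:
  Position 0: 'e' vs 'e' => same
  Position 1: 'b' vs 'd' => DIFFER
  Position 2: 'c' vs 'a' => DIFFER
  Position 3: 'd' vs 'e' => DIFFER
  Position 4: 'c' vs 'e' => DIFFER
  Position 5: 'c' vs 'a' => DIFFER
Positions that differ: 5

5


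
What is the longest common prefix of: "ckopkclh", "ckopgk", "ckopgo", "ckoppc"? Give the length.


Words: ckopkclh, ckopgk, ckopgo, ckoppc
  Position 0: all 'c' => match
  Position 1: all 'k' => match
  Position 2: all 'o' => match
  Position 3: all 'p' => match
  Position 4: ('k', 'g', 'g', 'p') => mismatch, stop
LCP = "ckop" (length 4)

4


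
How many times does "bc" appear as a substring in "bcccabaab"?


Searching for "bc" in "bcccabaab"
Scanning each position:
  Position 0: "bc" => MATCH
  Position 1: "cc" => no
  Position 2: "cc" => no
  Position 3: "ca" => no
  Position 4: "ab" => no
  Position 5: "ba" => no
  Position 6: "aa" => no
  Position 7: "ab" => no
Total occurrences: 1

1


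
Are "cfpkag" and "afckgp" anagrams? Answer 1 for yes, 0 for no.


Strings: "cfpkag", "afckgp"
Sorted first:  acfgkp
Sorted second: acfgkp
Sorted forms match => anagrams

1


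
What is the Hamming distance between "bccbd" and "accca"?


Comparing "bccbd" and "accca" position by position:
  Position 0: 'b' vs 'a' => differ
  Position 1: 'c' vs 'c' => same
  Position 2: 'c' vs 'c' => same
  Position 3: 'b' vs 'c' => differ
  Position 4: 'd' vs 'a' => differ
Total differences (Hamming distance): 3

3


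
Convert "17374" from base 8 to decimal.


Input: "17374" in base 8
Positional expansion:
  Digit '1' (value 1) x 8^4 = 4096
  Digit '7' (value 7) x 8^3 = 3584
  Digit '3' (value 3) x 8^2 = 192
  Digit '7' (value 7) x 8^1 = 56
  Digit '4' (value 4) x 8^0 = 4
Sum = 7932

7932


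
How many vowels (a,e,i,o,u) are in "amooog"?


Input: amooog
Checking each character:
  'a' at position 0: vowel (running total: 1)
  'm' at position 1: consonant
  'o' at position 2: vowel (running total: 2)
  'o' at position 3: vowel (running total: 3)
  'o' at position 4: vowel (running total: 4)
  'g' at position 5: consonant
Total vowels: 4

4


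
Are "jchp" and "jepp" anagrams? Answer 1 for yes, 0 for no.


Strings: "jchp", "jepp"
Sorted first:  chjp
Sorted second: ejpp
Differ at position 0: 'c' vs 'e' => not anagrams

0


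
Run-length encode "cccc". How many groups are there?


Input: cccc
Scanning for consecutive runs:
  Group 1: 'c' x 4 (positions 0-3)
Total groups: 1

1


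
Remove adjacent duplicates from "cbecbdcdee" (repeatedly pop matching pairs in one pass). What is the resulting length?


Input: cbecbdcdee
Stack-based adjacent duplicate removal:
  Read 'c': push. Stack: c
  Read 'b': push. Stack: cb
  Read 'e': push. Stack: cbe
  Read 'c': push. Stack: cbec
  Read 'b': push. Stack: cbecb
  Read 'd': push. Stack: cbecbd
  Read 'c': push. Stack: cbecbdc
  Read 'd': push. Stack: cbecbdcd
  Read 'e': push. Stack: cbecbdcde
  Read 'e': matches stack top 'e' => pop. Stack: cbecbdcd
Final stack: "cbecbdcd" (length 8)

8


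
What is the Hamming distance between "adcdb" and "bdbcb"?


Comparing "adcdb" and "bdbcb" position by position:
  Position 0: 'a' vs 'b' => differ
  Position 1: 'd' vs 'd' => same
  Position 2: 'c' vs 'b' => differ
  Position 3: 'd' vs 'c' => differ
  Position 4: 'b' vs 'b' => same
Total differences (Hamming distance): 3

3


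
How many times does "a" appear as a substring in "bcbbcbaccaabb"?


Searching for "a" in "bcbbcbaccaabb"
Scanning each position:
  Position 0: "b" => no
  Position 1: "c" => no
  Position 2: "b" => no
  Position 3: "b" => no
  Position 4: "c" => no
  Position 5: "b" => no
  Position 6: "a" => MATCH
  Position 7: "c" => no
  Position 8: "c" => no
  Position 9: "a" => MATCH
  Position 10: "a" => MATCH
  Position 11: "b" => no
  Position 12: "b" => no
Total occurrences: 3

3


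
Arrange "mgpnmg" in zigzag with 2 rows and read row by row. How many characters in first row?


Zigzag "mgpnmg" into 2 rows:
Placing characters:
  'm' => row 0
  'g' => row 1
  'p' => row 0
  'n' => row 1
  'm' => row 0
  'g' => row 1
Rows:
  Row 0: "mpm"
  Row 1: "gng"
First row length: 3

3


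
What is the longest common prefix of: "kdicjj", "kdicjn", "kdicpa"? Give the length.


Words: kdicjj, kdicjn, kdicpa
  Position 0: all 'k' => match
  Position 1: all 'd' => match
  Position 2: all 'i' => match
  Position 3: all 'c' => match
  Position 4: ('j', 'j', 'p') => mismatch, stop
LCP = "kdic" (length 4)

4


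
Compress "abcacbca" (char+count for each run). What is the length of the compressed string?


Input: abcacbca
Runs:
  'a' x 1 => "a1"
  'b' x 1 => "b1"
  'c' x 1 => "c1"
  'a' x 1 => "a1"
  'c' x 1 => "c1"
  'b' x 1 => "b1"
  'c' x 1 => "c1"
  'a' x 1 => "a1"
Compressed: "a1b1c1a1c1b1c1a1"
Compressed length: 16

16


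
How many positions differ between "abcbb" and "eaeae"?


Comparing "abcbb" and "eaeae" position by position:
  Position 0: 'a' vs 'e' => DIFFER
  Position 1: 'b' vs 'a' => DIFFER
  Position 2: 'c' vs 'e' => DIFFER
  Position 3: 'b' vs 'a' => DIFFER
  Position 4: 'b' vs 'e' => DIFFER
Positions that differ: 5

5


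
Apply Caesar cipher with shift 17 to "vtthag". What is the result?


Caesar cipher: shift "vtthag" by 17
  'v' (pos 21) + 17 = pos 12 = 'm'
  't' (pos 19) + 17 = pos 10 = 'k'
  't' (pos 19) + 17 = pos 10 = 'k'
  'h' (pos 7) + 17 = pos 24 = 'y'
  'a' (pos 0) + 17 = pos 17 = 'r'
  'g' (pos 6) + 17 = pos 23 = 'x'
Result: mkkyrx

mkkyrx


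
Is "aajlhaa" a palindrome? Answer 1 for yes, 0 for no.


Input: aajlhaa
Reversed: aahljaa
  Compare pos 0 ('a') with pos 6 ('a'): match
  Compare pos 1 ('a') with pos 5 ('a'): match
  Compare pos 2 ('j') with pos 4 ('h'): MISMATCH
Result: not a palindrome

0


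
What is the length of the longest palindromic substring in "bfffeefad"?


Input: "bfffeefad"
Checking substrings for palindromes:
  [3:7] "feef" (len 4) => palindrome
  [1:4] "fff" (len 3) => palindrome
  [1:3] "ff" (len 2) => palindrome
  [2:4] "ff" (len 2) => palindrome
  [4:6] "ee" (len 2) => palindrome
Longest palindromic substring: "feef" with length 4

4


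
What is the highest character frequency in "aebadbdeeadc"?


Input: aebadbdeeadc
Character counts:
  'a': 3
  'b': 2
  'c': 1
  'd': 3
  'e': 3
Maximum frequency: 3

3


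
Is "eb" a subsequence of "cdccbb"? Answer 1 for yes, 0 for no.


Check if "eb" is a subsequence of "cdccbb"
Greedy scan:
  Position 0 ('c'): no match needed
  Position 1 ('d'): no match needed
  Position 2 ('c'): no match needed
  Position 3 ('c'): no match needed
  Position 4 ('b'): no match needed
  Position 5 ('b'): no match needed
Only matched 0/2 characters => not a subsequence

0


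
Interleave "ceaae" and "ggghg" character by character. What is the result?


Interleaving "ceaae" and "ggghg":
  Position 0: 'c' from first, 'g' from second => "cg"
  Position 1: 'e' from first, 'g' from second => "eg"
  Position 2: 'a' from first, 'g' from second => "ag"
  Position 3: 'a' from first, 'h' from second => "ah"
  Position 4: 'e' from first, 'g' from second => "eg"
Result: cgegagaheg

cgegagaheg


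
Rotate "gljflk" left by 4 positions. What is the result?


Input: "gljflk", rotate left by 4
First 4 characters: "gljf"
Remaining characters: "lk"
Concatenate remaining + first: "lk" + "gljf" = "lkgljf"

lkgljf


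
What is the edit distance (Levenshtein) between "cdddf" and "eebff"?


Computing edit distance: "cdddf" -> "eebff"
DP table:
           e    e    b    f    f
      0    1    2    3    4    5
  c   1    1    2    3    4    5
  d   2    2    2    3    4    5
  d   3    3    3    3    4    5
  d   4    4    4    4    4    5
  f   5    5    5    5    4    4
Edit distance = dp[5][5] = 4

4


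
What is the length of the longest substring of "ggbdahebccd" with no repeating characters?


Input: "ggbdahebccd"
Sliding window (track last position of each char):
  Position 0 ('g'): window [0,0] length 1 -- new best
  Position 1 ('g'): repeat (last at 0), move window start to 1
  Position 1 ('g'): window [1,1] length 1
  Position 2 ('b'): window [1,2] length 2 -- new best
  Position 3 ('d'): window [1,3] length 3 -- new best
  Position 4 ('a'): window [1,4] length 4 -- new best
  Position 5 ('h'): window [1,5] length 5 -- new best
  Position 6 ('e'): window [1,6] length 6 -- new best
  Position 7 ('b'): repeat (last at 2), move window start to 3
  Position 7 ('b'): window [3,7] length 5
  Position 8 ('c'): window [3,8] length 6
  Position 9 ('c'): repeat (last at 8), move window start to 9
  Position 9 ('c'): window [9,9] length 1
  Position 10 ('d'): window [9,10] length 2
Longest substring with no repeats: "gbdahe" with length 6

6


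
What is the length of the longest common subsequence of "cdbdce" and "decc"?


LCS of "cdbdce" and "decc"
DP table:
           d    e    c    c
      0    0    0    0    0
  c   0    0    0    1    1
  d   0    1    1    1    1
  b   0    1    1    1    1
  d   0    1    1    1    1
  c   0    1    1    2    2
  e   0    1    2    2    2
LCS length = dp[6][4] = 2

2


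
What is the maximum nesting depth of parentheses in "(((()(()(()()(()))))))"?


Input: "(((()(()(()()(()))))))"
Tracking depth:
  Position 0 '(': depth becomes 1
  Position 1 '(': depth becomes 2
  Position 2 '(': depth becomes 3
  Position 3 '(': depth becomes 4
  Position 4 ')': depth becomes 3
  Position 5 '(': depth becomes 4
  Position 6 '(': depth becomes 5
  Position 7 ')': depth becomes 4
  Position 8 '(': depth becomes 5
  Position 9 '(': depth becomes 6
  Position 10 ')': depth becomes 5
  Position 11 '(': depth becomes 6
  Position 12 ')': depth becomes 5
  Position 13 '(': depth becomes 6
  Position 14 '(': depth becomes 7
  Position 15 ')': depth becomes 6
  Position 16 ')': depth becomes 5
  Position 17 ')': depth becomes 4
  Position 18 ')': depth becomes 3
  Position 19 ')': depth becomes 2
  Position 20 ')': depth becomes 1
  Position 21 ')': depth becomes 0
Maximum depth reached: 7

7


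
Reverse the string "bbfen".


Input: bbfen
Reading characters right to left:
  Position 4: 'n'
  Position 3: 'e'
  Position 2: 'f'
  Position 1: 'b'
  Position 0: 'b'
Reversed: nefbb

nefbb


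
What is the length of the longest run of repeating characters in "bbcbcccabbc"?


Input: "bbcbcccabbc"
Scanning for longest run:
  Position 1 ('b'): continues run of 'b', length=2
  Position 2 ('c'): new char, reset run to 1
  Position 3 ('b'): new char, reset run to 1
  Position 4 ('c'): new char, reset run to 1
  Position 5 ('c'): continues run of 'c', length=2
  Position 6 ('c'): continues run of 'c', length=3
  Position 7 ('a'): new char, reset run to 1
  Position 8 ('b'): new char, reset run to 1
  Position 9 ('b'): continues run of 'b', length=2
  Position 10 ('c'): new char, reset run to 1
Longest run: 'c' with length 3

3


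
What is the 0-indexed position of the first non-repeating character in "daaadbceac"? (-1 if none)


Input: daaadbceac
Character frequencies:
  'a': 4
  'b': 1
  'c': 2
  'd': 2
  'e': 1
Scanning left to right for freq == 1:
  Position 0 ('d'): freq=2, skip
  Position 1 ('a'): freq=4, skip
  Position 2 ('a'): freq=4, skip
  Position 3 ('a'): freq=4, skip
  Position 4 ('d'): freq=2, skip
  Position 5 ('b'): unique! => answer = 5

5


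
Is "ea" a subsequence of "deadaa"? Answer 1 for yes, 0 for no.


Check if "ea" is a subsequence of "deadaa"
Greedy scan:
  Position 0 ('d'): no match needed
  Position 1 ('e'): matches sub[0] = 'e'
  Position 2 ('a'): matches sub[1] = 'a'
  Position 3 ('d'): no match needed
  Position 4 ('a'): no match needed
  Position 5 ('a'): no match needed
All 2 characters matched => is a subsequence

1


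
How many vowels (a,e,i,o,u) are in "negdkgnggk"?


Input: negdkgnggk
Checking each character:
  'n' at position 0: consonant
  'e' at position 1: vowel (running total: 1)
  'g' at position 2: consonant
  'd' at position 3: consonant
  'k' at position 4: consonant
  'g' at position 5: consonant
  'n' at position 6: consonant
  'g' at position 7: consonant
  'g' at position 8: consonant
  'k' at position 9: consonant
Total vowels: 1

1


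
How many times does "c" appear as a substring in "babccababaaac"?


Searching for "c" in "babccababaaac"
Scanning each position:
  Position 0: "b" => no
  Position 1: "a" => no
  Position 2: "b" => no
  Position 3: "c" => MATCH
  Position 4: "c" => MATCH
  Position 5: "a" => no
  Position 6: "b" => no
  Position 7: "a" => no
  Position 8: "b" => no
  Position 9: "a" => no
  Position 10: "a" => no
  Position 11: "a" => no
  Position 12: "c" => MATCH
Total occurrences: 3

3


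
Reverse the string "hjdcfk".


Input: hjdcfk
Reading characters right to left:
  Position 5: 'k'
  Position 4: 'f'
  Position 3: 'c'
  Position 2: 'd'
  Position 1: 'j'
  Position 0: 'h'
Reversed: kfcdjh

kfcdjh


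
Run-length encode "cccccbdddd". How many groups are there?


Input: cccccbdddd
Scanning for consecutive runs:
  Group 1: 'c' x 5 (positions 0-4)
  Group 2: 'b' x 1 (positions 5-5)
  Group 3: 'd' x 4 (positions 6-9)
Total groups: 3

3


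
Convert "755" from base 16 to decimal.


Input: "755" in base 16
Positional expansion:
  Digit '7' (value 7) x 16^2 = 1792
  Digit '5' (value 5) x 16^1 = 80
  Digit '5' (value 5) x 16^0 = 5
Sum = 1877

1877


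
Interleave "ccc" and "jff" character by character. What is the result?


Interleaving "ccc" and "jff":
  Position 0: 'c' from first, 'j' from second => "cj"
  Position 1: 'c' from first, 'f' from second => "cf"
  Position 2: 'c' from first, 'f' from second => "cf"
Result: cjcfcf

cjcfcf


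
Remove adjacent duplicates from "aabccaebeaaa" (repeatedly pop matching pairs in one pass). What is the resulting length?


Input: aabccaebeaaa
Stack-based adjacent duplicate removal:
  Read 'a': push. Stack: a
  Read 'a': matches stack top 'a' => pop. Stack: (empty)
  Read 'b': push. Stack: b
  Read 'c': push. Stack: bc
  Read 'c': matches stack top 'c' => pop. Stack: b
  Read 'a': push. Stack: ba
  Read 'e': push. Stack: bae
  Read 'b': push. Stack: baeb
  Read 'e': push. Stack: baebe
  Read 'a': push. Stack: baebea
  Read 'a': matches stack top 'a' => pop. Stack: baebe
  Read 'a': push. Stack: baebea
Final stack: "baebea" (length 6)

6


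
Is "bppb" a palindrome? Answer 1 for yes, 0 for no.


Input: bppb
Reversed: bppb
  Compare pos 0 ('b') with pos 3 ('b'): match
  Compare pos 1 ('p') with pos 2 ('p'): match
Result: palindrome

1


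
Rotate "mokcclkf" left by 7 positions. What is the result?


Input: "mokcclkf", rotate left by 7
First 7 characters: "mokcclk"
Remaining characters: "f"
Concatenate remaining + first: "f" + "mokcclk" = "fmokcclk"

fmokcclk


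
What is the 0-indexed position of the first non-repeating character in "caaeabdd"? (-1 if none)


Input: caaeabdd
Character frequencies:
  'a': 3
  'b': 1
  'c': 1
  'd': 2
  'e': 1
Scanning left to right for freq == 1:
  Position 0 ('c'): unique! => answer = 0

0


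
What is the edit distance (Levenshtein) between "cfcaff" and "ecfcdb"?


Computing edit distance: "cfcaff" -> "ecfcdb"
DP table:
           e    c    f    c    d    b
      0    1    2    3    4    5    6
  c   1    1    1    2    3    4    5
  f   2    2    2    1    2    3    4
  c   3    3    2    2    1    2    3
  a   4    4    3    3    2    2    3
  f   5    5    4    3    3    3    3
  f   6    6    5    4    4    4    4
Edit distance = dp[6][6] = 4

4


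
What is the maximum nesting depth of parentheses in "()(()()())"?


Input: "()(()()())"
Tracking depth:
  Position 0 '(': depth becomes 1
  Position 1 ')': depth becomes 0
  Position 2 '(': depth becomes 1
  Position 3 '(': depth becomes 2
  Position 4 ')': depth becomes 1
  Position 5 '(': depth becomes 2
  Position 6 ')': depth becomes 1
  Position 7 '(': depth becomes 2
  Position 8 ')': depth becomes 1
  Position 9 ')': depth becomes 0
Maximum depth reached: 2

2


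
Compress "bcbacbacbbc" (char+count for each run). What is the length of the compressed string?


Input: bcbacbacbbc
Runs:
  'b' x 1 => "b1"
  'c' x 1 => "c1"
  'b' x 1 => "b1"
  'a' x 1 => "a1"
  'c' x 1 => "c1"
  'b' x 1 => "b1"
  'a' x 1 => "a1"
  'c' x 1 => "c1"
  'b' x 2 => "b2"
  'c' x 1 => "c1"
Compressed: "b1c1b1a1c1b1a1c1b2c1"
Compressed length: 20

20
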